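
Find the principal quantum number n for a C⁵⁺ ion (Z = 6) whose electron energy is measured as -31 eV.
n = 4

The exact energy levels follow E_n = -13.6057 Z² / n² eV with Z = 6.

The measured value (-31 eV) is reported to only 2 significant figures, so we must test candidate n values and see which one matches to that precision.

Candidate energies:
  n = 2:  E = -13.6057 × 6² / 2² = -122.45130 eV
  n = 3:  E = -13.6057 × 6² / 3² = -54.42280 eV
  n = 4:  E = -13.6057 × 6² / 4² = -30.61283 eV  ← matches
  n = 5:  E = -13.6057 × 6² / 5² = -19.59221 eV
  n = 6:  E = -13.6057 × 6² / 6² = -13.60570 eV

Checking against the measurement of -31 eV (2 sig figs), only n = 4 agrees:
E_4 = -30.61283 eV, which rounds to -31 eV ✓

Therefore n = 4.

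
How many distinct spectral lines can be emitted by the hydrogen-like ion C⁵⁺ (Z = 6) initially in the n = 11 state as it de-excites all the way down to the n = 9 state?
3

The electron can occupy levels n = 9, 10, ..., 11 during de-excitation — that is m = 11 - 9 + 1 = 3 distinct levels.

The number of distinct spectral lines equals the number of ways to choose 2 of these m levels (each pair gives one possible emission transition):

Number of lines = m(m-1)/2 = 3×2/2 = 3

These correspond to all possible transitions between the 3 levels:
11 → 10, 11 → 9, 10 → 9

Each transition produces a photon with a unique energy (and thus wavelength). This count does not depend on Z.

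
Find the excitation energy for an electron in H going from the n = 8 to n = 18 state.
0.171 eV

The energy levels of a hydrogen-like atom are E_n = -13.6057 eV / n².

Energy at n = 8: E_8 = -13.6057 / 8² = -0.212589 eV
Energy at n = 18: E_18 = -13.6057 / 18² = -0.041993 eV

The excitation energy is the difference:
ΔE = E_18 - E_8
ΔE = -0.041993 - (-0.212589)
ΔE = 0.171 eV

Since this is positive, energy must be absorbed (photon absorption).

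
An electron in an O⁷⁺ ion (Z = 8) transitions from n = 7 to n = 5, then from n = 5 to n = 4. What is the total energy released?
36.6521 eV

The energy levels of O⁷⁺ are E_n = -13.6057 × 8² / n² eV.

First transition (7 → 5):
ΔE₁ = |E_5 - E_7|
ΔE₁ = |-34.8305920000 - (-17.7707102041)| = 17.0598818 eV

Second transition (5 → 4):
ΔE₂ = |E_4 - E_5|
ΔE₂ = |-54.4228000000 - (-34.8305920000)| = 19.5922080 eV

Total energy released:
E_total = ΔE₁ + ΔE₂ = 17.0598818 + 19.5922080 = 36.6521 eV

Note: This equals the direct transition 7 → 4: 36.6521 eV ✓
Energy is conserved regardless of the path taken.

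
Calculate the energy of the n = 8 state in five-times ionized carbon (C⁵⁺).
-7.6532 eV

For hydrogen-like ions, the energy levels scale with Z²:
E_n = -13.6057 Z² / n² eV

For C⁵⁺ (Z = 6) at n = 8:
E_8 = -13.6057 × 6² / 8²
E_8 = -13.6057 × 36 / 64
E_8 = -489.8052 / 64
E_8 = -7.6532 eV

The energy is 36 times more negative than hydrogen at the same n due to the stronger nuclear charge.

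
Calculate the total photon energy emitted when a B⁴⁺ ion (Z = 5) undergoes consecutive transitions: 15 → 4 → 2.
83.52 eV

The energy levels of B⁴⁺ are E_n = -13.6057 × 5² / n² eV.

First transition (15 → 4):
ΔE₁ = |E_4 - E_15|
ΔE₁ = |-21.25890625 - (-1.51174444)| = 19.74716 eV

Second transition (4 → 2):
ΔE₂ = |E_2 - E_4|
ΔE₂ = |-85.03562500 - (-21.25890625)| = 63.77672 eV

Total energy released:
E_total = ΔE₁ + ΔE₂ = 19.74716 + 63.77672 = 83.52 eV

Note: This equals the direct transition 15 → 2: 83.52 eV ✓
Energy is conserved regardless of the path taken.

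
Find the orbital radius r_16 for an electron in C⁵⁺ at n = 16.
2.2578 nm (or 22.5782 Å)

The Bohr radius formula is:
r_n = n² a₀ / Z

where a₀ = 0.0529177 nm is the Bohr radius.

For C⁵⁺ (Z = 6) at n = 16:
r_16 = 16² × 0.0529177 nm / 6
r_16 = 256 × 0.0529177 nm / 6
r_16 = 13.54693 nm / 6
r_16 = 2.2578 nm

The electron orbits at approximately 2.2578 nm from the nucleus.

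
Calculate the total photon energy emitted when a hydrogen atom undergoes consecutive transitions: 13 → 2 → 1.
13.52519 eV

The energy levels of hydrogen are E_n = -13.6057 / n² eV.

First transition (13 → 2):
ΔE₁ = |E_2 - E_13|
ΔE₁ = |-3.40142500000 - (-0.08050710059)| = 3.32091790 eV

Second transition (2 → 1):
ΔE₂ = |E_1 - E_2|
ΔE₂ = |-13.60570000000 - (-3.40142500000)| = 10.20427500 eV

Total energy released:
E_total = ΔE₁ + ΔE₂ = 3.32091790 + 10.20427500 = 13.52519 eV

Note: This equals the direct transition 13 → 1: 13.52519 eV ✓
Energy is conserved regardless of the path taken.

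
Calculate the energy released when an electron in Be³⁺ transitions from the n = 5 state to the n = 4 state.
4.898 eV

The energy levels are E_n = -13.6057 Z² eV / n².

Energy at n = 5: E_5 = -13.6057 × 4² / 5² = -8.707648 eV
Energy at n = 4: E_4 = -13.6057 × 4² / 4² = -13.605700 eV

For emission (electron falling to lower state), the photon energy is:
E_photon = E_5 - E_4 = |-8.707648 - (-13.605700)|
E_photon = 4.898 eV

This energy is carried away by the emitted photon.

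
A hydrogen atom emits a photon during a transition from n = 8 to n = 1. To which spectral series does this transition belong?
Lyman series

The spectral series in hydrogen are named based on the final (lower) energy level:
- Lyman series: n_final = 1 (ultraviolet)
- Balmer series: n_final = 2 (visible/near-UV)
- Paschen series: n_final = 3 (infrared)
- Brackett series: n_final = 4 (infrared)
- Pfund series: n_final = 5 (far infrared)

Since this transition ends at n = 1, it belongs to the Lyman series.

For reference, this 8 → 1 line has photon energy
ΔE = 13.6057 eV × (1/1² - 1/8²) = 13.3931109 eV,
corresponding to wavelength λ = hc/ΔE = 1239.84 eV·nm / 13.3931109 eV = 92.57297 nm in the ultraviolet region.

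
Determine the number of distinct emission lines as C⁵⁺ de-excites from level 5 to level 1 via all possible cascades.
10

The electron can occupy levels n = 1, 2, ..., 5 during de-excitation — that is m = 5 - 1 + 1 = 5 distinct levels.

The number of distinct spectral lines equals the number of ways to choose 2 of these m levels (each pair gives one possible emission transition):

Number of lines = m(m-1)/2 = 5×4/2 = 10

These correspond to all possible transitions between the 5 levels:
5 → 4, 5 → 3, 5 → 2, 5 → 1, 4 → 3, 4 → 2, 4 → 1, 3 → 2...

Each transition produces a photon with a unique energy (and thus wavelength). This count does not depend on Z.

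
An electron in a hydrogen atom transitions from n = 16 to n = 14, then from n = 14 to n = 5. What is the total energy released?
0.491 eV

The energy levels of hydrogen are E_n = -13.6057 / n² eV.

First transition (16 → 14):
ΔE₁ = |E_14 - E_16|
ΔE₁ = |-0.069416837 - (-0.053147266)| = 0.016270 eV

Second transition (14 → 5):
ΔE₂ = |E_5 - E_14|
ΔE₂ = |-0.544228000 - (-0.069416837)| = 0.474811 eV

Total energy released:
E_total = ΔE₁ + ΔE₂ = 0.016270 + 0.474811 = 0.491 eV

Note: This equals the direct transition 16 → 5: 0.491 eV ✓
Energy is conserved regardless of the path taken.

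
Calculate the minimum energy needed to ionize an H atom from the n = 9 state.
0.167972 eV

The ionization energy is the energy needed to remove the electron completely (n → ∞).

For hydrogen, E_n = -13.6057 eV / n².

At n = 9: E_9 = -13.6057 / 9² = -0.167971605 eV
At n = ∞: E_∞ = 0 eV

Ionization energy = E_∞ - E_9 = 0 - (-0.167971605) = 0.167971605 eV
Ionization energy ≈ 0.167972 eV

This is also called the binding energy of the electron in state n = 9.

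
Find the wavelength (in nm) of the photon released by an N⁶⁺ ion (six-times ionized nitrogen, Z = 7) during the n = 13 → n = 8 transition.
191.56936 nm

First, find the transition energy using E_n = -13.6057 Z² / n² eV:
E_13 = -13.6057 × 7² / 13² = -3.944847929 eV
E_8 = -13.6057 × 7² / 8² = -10.416864063 eV

Photon energy: |ΔE| = |E_8 - E_13| = 6.472016134 eV

Convert to wavelength using E = hc/λ with hc = 1239.84 eV·nm:
λ = hc/E = 1239.84 eV·nm / 6.472016134 eV
λ = 191.56936 nm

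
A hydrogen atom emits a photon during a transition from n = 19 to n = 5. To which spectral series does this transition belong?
Pfund series

The spectral series in hydrogen are named based on the final (lower) energy level:
- Lyman series: n_final = 1 (ultraviolet)
- Balmer series: n_final = 2 (visible/near-UV)
- Paschen series: n_final = 3 (infrared)
- Brackett series: n_final = 4 (infrared)
- Pfund series: n_final = 5 (far infrared)

Since this transition ends at n = 5, it belongs to the Pfund series.

For reference, this 19 → 5 line has photon energy
ΔE = 13.6057 eV × (1/5² - 1/19²) = 0.50653908033 eV,
corresponding to wavelength λ = hc/ΔE = 1239.84 eV·nm / 0.50653908033 eV = 2447.66899 nm in the far infrared region.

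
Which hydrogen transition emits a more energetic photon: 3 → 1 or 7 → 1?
7 → 1

Calculate the energy for each transition:

Transition 3 → 1:
ΔE₁ = |E_1 - E_3| = |-13.6057/1² - (-13.6057/3²)|
ΔE₁ = |-13.6057000000 - (-1.5117444444)| = 12.0939556 eV

Transition 7 → 1:
ΔE₂ = |E_1 - E_7| = |-13.6057/1² - (-13.6057/7²)|
ΔE₂ = |-13.6057000000 - (-0.2776673469)| = 13.3280327 eV

Since 13.3280327 eV > 12.0939556 eV, the transition 7 → 1 emits the more energetic photon.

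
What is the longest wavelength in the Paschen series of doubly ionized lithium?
208.2892 nm

The longest wavelength corresponds to the smallest energy transition in the series.
The Paschen series has all transitions ending at n_f = 3.

For Li²⁺ (Z = 3), the first line (α-line) is the jump from n = 4 to n = 3:
E_4 = -13.6057 × 3² / 4² = -7.65320625 eV
E_3 = -13.6057 × 3² / 3² = -13.60570000 eV
ΔE = E_4 - E_3 = 5.95249375 eV

λ = hc/E = 1239.84 eV·nm / 5.95249375 eV
λ = 208.2892 nm

This is the α-line of the Paschen series in Li²⁺.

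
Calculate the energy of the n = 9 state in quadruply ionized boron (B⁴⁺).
-4.19929 eV

For hydrogen-like ions, the energy levels scale with Z²:
E_n = -13.6057 Z² / n² eV

For B⁴⁺ (Z = 5) at n = 9:
E_9 = -13.6057 × 5² / 9²
E_9 = -13.6057 × 25 / 81
E_9 = -340.1425 / 81
E_9 = -4.19929 eV

The energy is 25 times more negative than hydrogen at the same n due to the stronger nuclear charge.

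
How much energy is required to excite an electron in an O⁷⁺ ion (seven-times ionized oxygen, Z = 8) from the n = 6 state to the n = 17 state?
21.17 eV

The energy levels of a hydrogen-like atom are E_n = -13.6057 Z² eV / n².

Energy at n = 6: E_6 = -13.6057 × 8² / 6² = -24.18791 eV
Energy at n = 17: E_17 = -13.6057 × 8² / 17² = -3.01303 eV

The excitation energy is the difference:
ΔE = E_17 - E_6
ΔE = -3.01303 - (-24.18791)
ΔE = 21.17 eV

Since this is positive, energy must be absorbed (photon absorption).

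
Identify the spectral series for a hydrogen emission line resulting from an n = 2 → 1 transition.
Lyman series

The spectral series in hydrogen are named based on the final (lower) energy level:
- Lyman series: n_final = 1 (ultraviolet)
- Balmer series: n_final = 2 (visible/near-UV)
- Paschen series: n_final = 3 (infrared)
- Brackett series: n_final = 4 (infrared)
- Pfund series: n_final = 5 (far infrared)

Since this transition ends at n = 1, it belongs to the Lyman series.

For reference, this 2 → 1 line has photon energy
ΔE = 13.6057 eV × (1/1² - 1/2²) = 10.204275 eV,
corresponding to wavelength λ = hc/ΔE = 1239.84 eV·nm / 10.204275 eV = 121.502 nm in the ultraviolet region.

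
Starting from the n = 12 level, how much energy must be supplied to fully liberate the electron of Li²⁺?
0.8504 eV

The ionization energy is the energy needed to remove the electron completely (n → ∞).

For a hydrogen-like ion with Z = 3, E_n = -13.6057 Z² / n² eV.

At n = 12: E_12 = -13.6057 × 3² / 12² = -0.8503563 eV
At n = ∞: E_∞ = 0 eV

Ionization energy = E_∞ - E_12 = 0 - (-0.8503563) = 0.8503563 eV
Ionization energy ≈ 0.8504 eV

This is also called the binding energy of the electron in state n = 12.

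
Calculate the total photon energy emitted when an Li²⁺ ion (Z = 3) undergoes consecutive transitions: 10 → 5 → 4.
6.43 eV

The energy levels of Li²⁺ are E_n = -13.6057 × 3² / n² eV.

First transition (10 → 5):
ΔE₁ = |E_5 - E_10|
ΔE₁ = |-4.89805200 - (-1.22451300)| = 3.67354 eV

Second transition (5 → 4):
ΔE₂ = |E_4 - E_5|
ΔE₂ = |-7.65320625 - (-4.89805200)| = 2.75515 eV

Total energy released:
E_total = ΔE₁ + ΔE₂ = 3.67354 + 2.75515 = 6.43 eV

Note: This equals the direct transition 10 → 4: 6.43 eV ✓
Energy is conserved regardless of the path taken.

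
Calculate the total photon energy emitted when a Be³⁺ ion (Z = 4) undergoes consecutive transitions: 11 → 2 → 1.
215.89 eV

The energy levels of Be³⁺ are E_n = -13.6057 × 4² / n² eV.

First transition (11 → 2):
ΔE₁ = |E_2 - E_11|
ΔE₁ = |-54.42280000 - (-1.79910083)| = 52.62370 eV

Second transition (2 → 1):
ΔE₂ = |E_1 - E_2|
ΔE₂ = |-217.69120000 - (-54.42280000)| = 163.26840 eV

Total energy released:
E_total = ΔE₁ + ΔE₂ = 52.62370 + 163.26840 = 215.89 eV

Note: This equals the direct transition 11 → 1: 215.89 eV ✓
Energy is conserved regardless of the path taken.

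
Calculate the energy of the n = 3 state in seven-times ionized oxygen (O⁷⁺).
-96.751644 eV

For hydrogen-like ions, the energy levels scale with Z²:
E_n = -13.6057 Z² / n² eV

For O⁷⁺ (Z = 8) at n = 3:
E_3 = -13.6057 × 8² / 3²
E_3 = -13.6057 × 64 / 9
E_3 = -870.7648 / 9
E_3 = -96.751644 eV

The energy is 64 times more negative than hydrogen at the same n due to the stronger nuclear charge.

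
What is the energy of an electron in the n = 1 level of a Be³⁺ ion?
-217.69120 eV

For hydrogen-like ions, the energy levels scale with Z²:
E_n = -13.6057 Z² / n² eV

For Be³⁺ (Z = 4) at n = 1:
E_1 = -13.6057 × 4² / 1²
E_1 = -13.6057 × 16 / 1
E_1 = -217.6912 / 1
E_1 = -217.69120 eV

The energy is 16 times more negative than hydrogen at the same n due to the stronger nuclear charge.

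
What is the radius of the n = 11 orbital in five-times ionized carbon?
1.0672 nm (or 10.6717 Å)

The Bohr radius formula is:
r_n = n² a₀ / Z

where a₀ = 0.0529177 nm is the Bohr radius.

For C⁵⁺ (Z = 6) at n = 11:
r_11 = 11² × 0.0529177 nm / 6
r_11 = 121 × 0.0529177 nm / 6
r_11 = 6.40304 nm / 6
r_11 = 1.0672 nm

The electron orbits at approximately 1.0672 nm from the nucleus.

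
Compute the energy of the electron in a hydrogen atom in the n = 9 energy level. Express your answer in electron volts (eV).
-0.1680 eV

The energy levels of a hydrogen-like atom are given by:
E_n = -13.6057 eV / n²

For n = 9:
E_9 = -13.6057 eV / 9²
E_9 = -13.6057 eV / 81
E_9 = -0.1680 eV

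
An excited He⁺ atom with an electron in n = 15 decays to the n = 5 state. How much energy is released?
1.94 eV

The energy levels are E_n = -13.6057 Z² eV / n².

Energy at n = 15: E_15 = -13.6057 × 2² / 15² = -0.24188 eV
Energy at n = 5: E_5 = -13.6057 × 2² / 5² = -2.17691 eV

For emission (electron falling to lower state), the photon energy is:
E_photon = E_15 - E_5 = |-0.24188 - (-2.17691)|
E_photon = 1.94 eV

This energy is carried away by the emitted photon.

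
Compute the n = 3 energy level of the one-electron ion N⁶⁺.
-74.07548 eV

For hydrogen-like ions, the energy levels scale with Z²:
E_n = -13.6057 Z² / n² eV

For N⁶⁺ (Z = 7) at n = 3:
E_3 = -13.6057 × 7² / 3²
E_3 = -13.6057 × 49 / 9
E_3 = -666.6793 / 9
E_3 = -74.07548 eV

The energy is 49 times more negative than hydrogen at the same n due to the stronger nuclear charge.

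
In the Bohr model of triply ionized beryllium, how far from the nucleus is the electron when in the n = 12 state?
1.9050 nm (or 19.0504 Å)

The Bohr radius formula is:
r_n = n² a₀ / Z

where a₀ = 0.0529177 nm is the Bohr radius.

For Be³⁺ (Z = 4) at n = 12:
r_12 = 12² × 0.0529177 nm / 4
r_12 = 144 × 0.0529177 nm / 4
r_12 = 7.62015 nm / 4
r_12 = 1.9050 nm

The electron orbits at approximately 1.9050 nm from the nucleus.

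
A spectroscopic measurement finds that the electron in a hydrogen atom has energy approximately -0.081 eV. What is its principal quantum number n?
n = 13

The exact energy levels follow E_n = -13.6057 eV / n².

The measured value (-0.081 eV) is reported to only 2 significant figures, so we must test candidate n values and see which one matches to that precision.

Candidate energies:
  n = 11:  E = -13.6057/11² = -0.11244 eV
  n = 12:  E = -13.6057/12² = -0.09448 eV
  n = 13:  E = -13.6057/13² = -0.08051 eV  ← matches
  n = 14:  E = -13.6057/14² = -0.06942 eV
  n = 15:  E = -13.6057/15² = -0.06047 eV

Checking against the measurement of -0.081 eV (2 sig figs), only n = 13 agrees:
E_13 = -0.08051 eV, which rounds to -0.081 eV ✓

Therefore n = 13.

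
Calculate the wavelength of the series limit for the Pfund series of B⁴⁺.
91.126513 nm

The series limit corresponds to the transition from n = ∞ to n = 5.
This is the highest energy (shortest wavelength) transition in the Pfund series.

E_∞ = 0 eV
E_5 = -13.6057 × 5² / 5² = -13.60570000 eV

Energy at series limit:
ΔE = E_∞ - E_5 = 0 - (-13.60570000) = 13.60570000 eV
λ = hc/E = 1239.84 eV·nm / 13.60570000 eV = 91.126513 nm

This energy equals the ionization energy from the n = 5 state of B⁴⁺.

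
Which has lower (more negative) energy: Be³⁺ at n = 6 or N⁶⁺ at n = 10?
N⁶⁺ at n = 10 (E = -6.666793 eV)

Using E_n = -13.6057 Z² / n² eV:

Be³⁺ (Z = 4) at n = 6:
E = -13.6057 × 4² / 6² = -13.6057 × 16 / 36 = -6.046977778 eV

N⁶⁺ (Z = 7) at n = 10:
E = -13.6057 × 7² / 10² = -13.6057 × 49 / 100 = -6.666793000 eV

Since -6.666793000 eV < -6.046977778 eV,
N⁶⁺ at n = 10 is more tightly bound (requires more energy to ionize).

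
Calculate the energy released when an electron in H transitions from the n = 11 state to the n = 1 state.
13.493256 eV

The energy levels are E_n = -13.6057 eV / n².

Energy at n = 11: E_11 = -13.6057 / 11² = -0.112443802 eV
Energy at n = 1: E_1 = -13.6057 / 1² = -13.605700000 eV

For emission (electron falling to lower state), the photon energy is:
E_photon = E_11 - E_1 = |-0.112443802 - (-13.605700000)|
E_photon = 13.493256 eV

This energy is carried away by the emitted photon.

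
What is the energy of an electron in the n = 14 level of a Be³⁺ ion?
-1.111 eV

For hydrogen-like ions, the energy levels scale with Z²:
E_n = -13.6057 Z² / n² eV

For Be³⁺ (Z = 4) at n = 14:
E_14 = -13.6057 × 4² / 14²
E_14 = -13.6057 × 16 / 196
E_14 = -217.6912 / 196
E_14 = -1.111 eV

The energy is 16 times more negative than hydrogen at the same n due to the stronger nuclear charge.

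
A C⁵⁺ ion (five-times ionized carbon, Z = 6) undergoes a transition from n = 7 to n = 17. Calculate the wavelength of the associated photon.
149.357 nm

First, find the transition energy using E_n = -13.6057 Z² / n² eV:
E_7 = -13.6057 × 6² / 7² = -9.9960245 eV
E_17 = -13.6057 × 6² / 17² = -1.6948277 eV

Photon energy: |ΔE| = |E_17 - E_7| = 8.3011968 eV

Convert to wavelength using E = hc/λ with hc = 1239.84 eV·nm:
λ = hc/E = 1239.84 eV·nm / 8.3011968 eV
λ = 149.357 nm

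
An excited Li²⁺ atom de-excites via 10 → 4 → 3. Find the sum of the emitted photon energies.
12.381187 eV

The energy levels of Li²⁺ are E_n = -13.6057 × 3² / n² eV.

First transition (10 → 4):
ΔE₁ = |E_4 - E_10|
ΔE₁ = |-7.653206250000 - (-1.224513000000)| = 6.428693250 eV

Second transition (4 → 3):
ΔE₂ = |E_3 - E_4|
ΔE₂ = |-13.605700000000 - (-7.653206250000)| = 5.952493750 eV

Total energy released:
E_total = ΔE₁ + ΔE₂ = 6.428693250 + 5.952493750 = 12.381187 eV

Note: This equals the direct transition 10 → 3: 12.381187 eV ✓
Energy is conserved regardless of the path taken.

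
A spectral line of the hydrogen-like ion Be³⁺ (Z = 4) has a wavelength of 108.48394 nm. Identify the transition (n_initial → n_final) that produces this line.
n = 10 → n = 4

First, find the photon energy from the wavelength (hc = 1239.84 eV·nm):
E = hc/λ = 1239.84 eV·nm / 108.48394 nm = 11.428788 eV

The energy levels of Be³⁺ satisfy E_n = -13.6057 × 4² / n² eV, so an emission n_i → n_f releases
ΔE = 13.6057 × 4² × (1/n_f² − 1/n_i²) eV.

Setting ΔE equal to the photon energy:
1/n_f² − 1/n_i² = 11.428788 / (13.6057 × 4²) = 0.052500000

Since 1/n_i² must be positive, we need 1/n_f² > 0.052500000, i.e. n_f ≤ 4. For each allowed n_f, solve n_i = (1/n_f² − 0.052500000)^(−1/2) and check whether it is a whole number:
  n_f = 1: 1/n_i² = 1.000000000 − 0.052500000 = 0.947500000 → n_i = 1.027  (not an integer) ✗
  n_f = 2: 1/n_i² = 0.250000000 − 0.052500000 = 0.197500000 → n_i = 2.250  (not an integer) ✗
  n_f = 3: 1/n_i² = 0.111111111 − 0.052500000 = 0.058611111 → n_i = 4.131  (not an integer) ✗
  n_f = 4: 1/n_i² = 0.062500000 − 0.052500000 = 0.010000000 → n_i = 10.000  → integer, n_i = 10 ✓

Only n_f = 4 gives an integer upper level, n_i = 10.

The transition is from n = 10 to n = 4 (emission).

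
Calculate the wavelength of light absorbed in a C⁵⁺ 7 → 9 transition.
313.96 nm

First, find the transition energy using E_n = -13.6057 Z² / n² eV:
E_7 = -13.6057 × 6² / 7² = -9.996024 eV
E_9 = -13.6057 × 6² / 9² = -6.046978 eV

Photon energy: |ΔE| = |E_9 - E_7| = 3.949046 eV

Convert to wavelength using E = hc/λ with hc = 1239.84 eV·nm:
λ = hc/E = 1239.84 eV·nm / 3.949046 eV
λ = 313.96 nm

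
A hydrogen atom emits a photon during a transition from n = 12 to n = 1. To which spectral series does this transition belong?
Lyman series

The spectral series in hydrogen are named based on the final (lower) energy level:
- Lyman series: n_final = 1 (ultraviolet)
- Balmer series: n_final = 2 (visible/near-UV)
- Paschen series: n_final = 3 (infrared)
- Brackett series: n_final = 4 (infrared)
- Pfund series: n_final = 5 (far infrared)

Since this transition ends at n = 1, it belongs to the Lyman series.

For reference, this 12 → 1 line has photon energy
ΔE = 13.6057 eV × (1/1² - 1/12²) = 13.5112 eV,
corresponding to wavelength λ = hc/ΔE = 1239.84 eV·nm / 13.5112 eV = 91.76 nm in the ultraviolet region.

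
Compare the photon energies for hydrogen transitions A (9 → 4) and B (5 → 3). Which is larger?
5 → 3

Calculate the energy for each transition:

Transition 9 → 4:
ΔE₁ = |E_4 - E_9| = |-13.6057/4² - (-13.6057/9²)|
ΔE₁ = |-0.850356250 - (-0.167971605)| = 0.682385 eV

Transition 5 → 3:
ΔE₂ = |E_3 - E_5| = |-13.6057/3² - (-13.6057/5²)|
ΔE₂ = |-1.511744444 - (-0.544228000)| = 0.967516 eV

Since 0.967516 eV > 0.682385 eV, the transition 5 → 3 emits the more energetic photon.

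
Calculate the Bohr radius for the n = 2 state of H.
0.21167 nm (or 2.11671 Å)

The Bohr radius formula is:
r_n = n² a₀ / Z

where a₀ = 0.05291772 nm is the Bohr radius.

For H (Z = 1) at n = 2:
r_2 = 2² × 0.05291772 nm / 1
r_2 = 4 × 0.05291772 nm / 1
r_2 = 0.211671 nm / 1
r_2 = 0.21167 nm

The electron orbits at approximately 0.21167 nm from the nucleus.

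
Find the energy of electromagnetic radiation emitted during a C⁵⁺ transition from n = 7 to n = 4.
20.6168 eV

The energy levels are E_n = -13.6057 Z² eV / n².

Energy at n = 7: E_7 = -13.6057 × 6² / 7² = -9.9960245 eV
Energy at n = 4: E_4 = -13.6057 × 6² / 4² = -30.6128250 eV

For emission (electron falling to lower state), the photon energy is:
E_photon = E_7 - E_4 = |-9.9960245 - (-30.6128250)|
E_photon = 20.6168 eV

This energy is carried away by the emitted photon.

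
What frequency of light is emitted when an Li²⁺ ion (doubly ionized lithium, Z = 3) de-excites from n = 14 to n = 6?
6.714e+14 Hz

First, find the transition energy:
E_14 = -13.6057 × 3² / 14² = -0.624752 eV
E_6 = -13.6057 × 3² / 6² = -3.401425 eV
|ΔE| = |E_6 - E_14| = 2.776673 eV

Convert to Joules: E = 2.776673 eV × (1.602177 × 10⁻¹⁹ J/eV) = 4.44872e-19 J

Using E = hf:
f = E/h = 4.44872e-19 J / (6.62607 × 10⁻³⁴ J·s)
f = 6.714e+14 Hz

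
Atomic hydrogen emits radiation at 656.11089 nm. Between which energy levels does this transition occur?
n = 3 → n = 2

First, find the photon energy from the wavelength (hc = 1239.84 eV·nm):
E = hc/λ = 1239.84 eV·nm / 656.11089 nm = 1.8896806 eV

The energy levels of hydrogen satisfy E_n = -13.6057 / n² eV, so an emission n_i → n_f releases
ΔE = 13.6057 × (1/n_f² − 1/n_i²) eV.

Setting ΔE equal to the photon energy:
1/n_f² − 1/n_i² = 1.8896806 / 13.6057 = 0.13888889

Since 1/n_i² must be positive, we need 1/n_f² > 0.13888889, i.e. n_f ≤ 2. For each allowed n_f, solve n_i = (1/n_f² − 0.13888889)^(−1/2) and check whether it is a whole number:
  n_f = 1: 1/n_i² = 1.00000000 − 0.13888889 = 0.86111111 → n_i = 1.078  (not an integer) ✗
  n_f = 2: 1/n_i² = 0.25000000 − 0.13888889 = 0.11111111 → n_i = 3.000  → integer, n_i = 3 ✓

Only n_f = 2 gives an integer upper level, n_i = 3.

The transition is from n = 3 to n = 2 (emission).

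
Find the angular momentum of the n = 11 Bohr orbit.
1.1600e-33 J·s (or 11ℏ)

In the Bohr model, angular momentum is quantized:
L = nℏ

where ℏ = h/(2π) = 1.054572e-34 J·s

For n = 11:
L = 11 × 1.054572e-34 J·s
L = 1.1600e-33 J·s

This can also be written as L = 11ℏ.
The angular momentum is an integer multiple of the reduced Planck constant.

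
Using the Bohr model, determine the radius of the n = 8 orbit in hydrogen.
3.3867 nm (or 33.8673 Å)

The Bohr radius formula is:
r_n = n² a₀ / Z

where a₀ = 0.0529177 nm is the Bohr radius.

For H (Z = 1) at n = 8:
r_8 = 8² × 0.0529177 nm / 1
r_8 = 64 × 0.0529177 nm / 1
r_8 = 3.38673 nm / 1
r_8 = 3.3867 nm

The electron orbits at approximately 3.3867 nm from the nucleus.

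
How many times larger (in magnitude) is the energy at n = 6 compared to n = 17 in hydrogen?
8.03

Using E_n = -13.6057 Z² / n² eV with Z = 1:

E_6 = -13.6057 / 6² = -13.6057 / 36 = -0.37793611 eV
E_17 = -13.6057 / 17² = -13.6057 / 289 = -0.04707855 eV

The ratio is:
E_6/E_17 = (-0.37793611) / (-0.04707855)
E_6/E_17 = (-13.6057/36) / (-13.6057/289)
E_6/E_17 = 289/36
E_6/E_17 = 8.03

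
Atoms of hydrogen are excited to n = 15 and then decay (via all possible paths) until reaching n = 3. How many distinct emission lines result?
78

The electron can occupy levels n = 3, 4, ..., 15 during de-excitation — that is m = 15 - 3 + 1 = 13 distinct levels.

The number of distinct spectral lines equals the number of ways to choose 2 of these m levels (each pair gives one possible emission transition):

Number of lines = m(m-1)/2 = 13×12/2 = 78

These correspond to all possible transitions between the 13 levels:
15 → 14, 15 → 13, 15 → 12, 15 → 11, 15 → 10, 15 → 9, 15 → 8, 15 → 7...

Each transition produces a photon with a unique energy (and thus wavelength). This count does not depend on Z.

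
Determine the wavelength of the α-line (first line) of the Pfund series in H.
7455.8056 nm

The longest wavelength corresponds to the smallest energy transition in the series.
The Pfund series has all transitions ending at n_f = 5.

For H, the first line (α-line) is the jump from n = 6 to n = 5:
E_6 = -13.6057 / 6² = -0.3779361111 eV
E_5 = -13.6057 / 5² = -0.5442280000 eV
ΔE = E_6 - E_5 = 0.1662918889 eV

λ = hc/E = 1239.84 eV·nm / 0.1662918889 eV
λ = 7455.8056 nm

This is the α-line of the Pfund series in H.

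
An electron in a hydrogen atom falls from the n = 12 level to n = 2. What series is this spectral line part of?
Balmer series

The spectral series in hydrogen are named based on the final (lower) energy level:
- Lyman series: n_final = 1 (ultraviolet)
- Balmer series: n_final = 2 (visible/near-UV)
- Paschen series: n_final = 3 (infrared)
- Brackett series: n_final = 4 (infrared)
- Pfund series: n_final = 5 (far infrared)

Since this transition ends at n = 2, it belongs to the Balmer series.

For reference, this 12 → 2 line has photon energy
ΔE = 13.6057 eV × (1/2² - 1/12²) = 3.306941 eV,
corresponding to wavelength λ = hc/ΔE = 1239.84 eV·nm / 3.306941 eV = 374.92 nm in the visible/near-UV region.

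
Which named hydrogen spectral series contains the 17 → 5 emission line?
Pfund series

The spectral series in hydrogen are named based on the final (lower) energy level:
- Lyman series: n_final = 1 (ultraviolet)
- Balmer series: n_final = 2 (visible/near-UV)
- Paschen series: n_final = 3 (infrared)
- Brackett series: n_final = 4 (infrared)
- Pfund series: n_final = 5 (far infrared)

Since this transition ends at n = 5, it belongs to the Pfund series.

For reference, this 17 → 5 line has photon energy
ΔE = 13.6057 eV × (1/5² - 1/17²) = 0.49714945329 eV,
corresponding to wavelength λ = hc/ΔE = 1239.84 eV·nm / 0.49714945329 eV = 2493.89795 nm in the far infrared region.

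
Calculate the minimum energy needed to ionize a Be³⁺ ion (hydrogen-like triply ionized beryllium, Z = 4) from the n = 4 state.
13.6057 eV

The ionization energy is the energy needed to remove the electron completely (n → ∞).

For a hydrogen-like ion with Z = 4, E_n = -13.6057 Z² / n² eV.

At n = 4: E_4 = -13.6057 × 4² / 4² = -13.6057000 eV
At n = ∞: E_∞ = 0 eV

Ionization energy = E_∞ - E_4 = 0 - (-13.6057000) = 13.6057000 eV
Ionization energy ≈ 13.6057 eV

This is also called the binding energy of the electron in state n = 4.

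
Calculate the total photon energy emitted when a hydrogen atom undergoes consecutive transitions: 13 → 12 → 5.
0.4637 eV

The energy levels of hydrogen are E_n = -13.6057 / n² eV.

First transition (13 → 12):
ΔE₁ = |E_12 - E_13|
ΔE₁ = |-0.0944840278 - (-0.0805071006)| = 0.0139769 eV

Second transition (12 → 5):
ΔE₂ = |E_5 - E_12|
ΔE₂ = |-0.5442280000 - (-0.0944840278)| = 0.4497440 eV

Total energy released:
E_total = ΔE₁ + ΔE₂ = 0.0139769 + 0.4497440 = 0.4637 eV

Note: This equals the direct transition 13 → 5: 0.4637 eV ✓
Energy is conserved regardless of the path taken.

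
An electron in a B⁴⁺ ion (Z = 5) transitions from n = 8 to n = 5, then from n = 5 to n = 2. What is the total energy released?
79.72 eV

The energy levels of B⁴⁺ are E_n = -13.6057 × 5² / n² eV.

First transition (8 → 5):
ΔE₁ = |E_5 - E_8|
ΔE₁ = |-13.60570000 - (-5.31472656)| = 8.29097 eV

Second transition (5 → 2):
ΔE₂ = |E_2 - E_5|
ΔE₂ = |-85.03562500 - (-13.60570000)| = 71.42993 eV

Total energy released:
E_total = ΔE₁ + ΔE₂ = 8.29097 + 71.42993 = 79.72 eV

Note: This equals the direct transition 8 → 2: 79.72 eV ✓
Energy is conserved regardless of the path taken.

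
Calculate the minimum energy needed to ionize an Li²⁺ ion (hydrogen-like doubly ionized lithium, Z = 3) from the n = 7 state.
2.499006 eV

The ionization energy is the energy needed to remove the electron completely (n → ∞).

For a hydrogen-like ion with Z = 3, E_n = -13.6057 Z² / n² eV.

At n = 7: E_7 = -13.6057 × 3² / 7² = -2.499006122 eV
At n = ∞: E_∞ = 0 eV

Ionization energy = E_∞ - E_7 = 0 - (-2.499006122) = 2.499006122 eV
Ionization energy ≈ 2.499006 eV

This is also called the binding energy of the electron in state n = 7.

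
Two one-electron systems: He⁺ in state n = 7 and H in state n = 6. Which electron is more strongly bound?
He⁺ at n = 7 (E = -1.110669 eV)

Using E_n = -13.6057 Z² / n² eV:

He⁺ (Z = 2) at n = 7:
E = -13.6057 × 2² / 7² = -13.6057 × 4 / 49 = -1.110669388 eV

H (Z = 1) at n = 6:
E = -13.6057 × 1² / 6² = -13.6057 × 1 / 36 = -0.377936111 eV

Since -1.110669388 eV < -0.377936111 eV,
He⁺ at n = 7 is more tightly bound (requires more energy to ionize).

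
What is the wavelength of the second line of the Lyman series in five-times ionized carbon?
2.84770 nm

The lines of a series are numbered from the longest wavelength (smallest ΔE) outward; the second line is the transition from n = n_f + 2 to n_f.
The Lyman series has all transitions ending at n_f = 1.

For C⁵⁺ (Z = 6), the second line (β-line) is the jump from n = 3 to n = 1:
E_3 = -13.6057 × 6² / 3² = -54.4228000 eV
E_1 = -13.6057 × 6² / 1² = -489.8052000 eV
ΔE = E_3 - E_1 = 435.3824000 eV

λ = hc/E = 1239.84 eV·nm / 435.3824000 eV
λ = 2.84770 nm

This is the β-line of the Lyman series in C⁵⁺.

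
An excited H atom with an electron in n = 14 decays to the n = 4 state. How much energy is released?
0.78094 eV

The energy levels are E_n = -13.6057 eV / n².

Energy at n = 14: E_14 = -13.6057 / 14² = -0.06941684 eV
Energy at n = 4: E_4 = -13.6057 / 4² = -0.85035625 eV

For emission (electron falling to lower state), the photon energy is:
E_photon = E_14 - E_4 = |-0.06941684 - (-0.85035625)|
E_photon = 0.78094 eV

This energy is carried away by the emitted photon.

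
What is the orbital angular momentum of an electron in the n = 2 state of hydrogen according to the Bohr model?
2.11e-34 J·s (or 2ℏ)

In the Bohr model, angular momentum is quantized:
L = nℏ

where ℏ = h/(2π) = 1.0546e-34 J·s

For n = 2:
L = 2 × 1.0546e-34 J·s
L = 2.11e-34 J·s

This can also be written as L = 2ℏ.
The angular momentum is an integer multiple of the reduced Planck constant.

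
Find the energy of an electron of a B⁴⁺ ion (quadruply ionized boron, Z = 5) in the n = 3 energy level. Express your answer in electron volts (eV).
-37.793611 eV

The energy levels of a hydrogen-like atom are given by:
E_n = -13.6057 Z² / n² eV  (with Z = 5 for B⁴⁺)

For n = 3:
E_3 = -13.6057 × 5² / 3²
E_3 = -13.6057 × 25 / 9
E_3 = -37.793611 eV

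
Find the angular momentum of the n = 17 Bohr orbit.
1.79e-33 J·s (or 17ℏ)

In the Bohr model, angular momentum is quantized:
L = nℏ

where ℏ = h/(2π) = 1.0546e-34 J·s

For n = 17:
L = 17 × 1.0546e-34 J·s
L = 1.79e-33 J·s

This can also be written as L = 17ℏ.
The angular momentum is an integer multiple of the reduced Planck constant.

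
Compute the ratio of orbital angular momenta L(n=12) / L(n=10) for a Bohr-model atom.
1.200

In the Bohr model, L_n = nℏ, so the ratio is purely the ratio of quantum numbers:

L_12/L_10 = 12ℏ / 10ℏ = 12/10 = 1.200

The angular momentum scales linearly with n.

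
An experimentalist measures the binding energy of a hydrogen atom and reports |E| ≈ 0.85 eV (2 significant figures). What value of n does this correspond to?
n = 4

The exact energy levels follow E_n = -13.6057 eV / n².

The measured value (-0.85 eV) is reported to only 2 significant figures, so we must test candidate n values and see which one matches to that precision.

Candidate energies:
  n = 2:  E = -13.6057/2² = -3.40143 eV
  n = 3:  E = -13.6057/3² = -1.51174 eV
  n = 4:  E = -13.6057/4² = -0.85036 eV  ← matches
  n = 5:  E = -13.6057/5² = -0.54423 eV
  n = 6:  E = -13.6057/6² = -0.37794 eV

Checking against the measurement of -0.85 eV (2 sig figs), only n = 4 agrees:
E_4 = -0.85036 eV, which rounds to -0.85 eV ✓

Therefore n = 4.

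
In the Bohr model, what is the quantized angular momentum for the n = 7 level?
7.382e-34 J·s (or 7ℏ)

In the Bohr model, angular momentum is quantized:
L = nℏ

where ℏ = h/(2π) = 1.05457e-34 J·s

For n = 7:
L = 7 × 1.05457e-34 J·s
L = 7.382e-34 J·s

This can also be written as L = 7ℏ.
The angular momentum is an integer multiple of the reduced Planck constant.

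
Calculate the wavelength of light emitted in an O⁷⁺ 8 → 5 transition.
58.414432 nm

First, find the transition energy using E_n = -13.6057 Z² / n² eV:
E_8 = -13.6057 × 8² / 8² = -13.60570000 eV
E_5 = -13.6057 × 8² / 5² = -34.83059200 eV

Photon energy: |ΔE| = |E_5 - E_8| = 21.22489200 eV

Convert to wavelength using E = hc/λ with hc = 1239.84 eV·nm:
λ = hc/E = 1239.84 eV·nm / 21.22489200 eV
λ = 58.414432 nm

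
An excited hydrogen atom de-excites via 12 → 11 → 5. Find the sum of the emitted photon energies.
0.44974 eV

The energy levels of hydrogen are E_n = -13.6057 / n² eV.

First transition (12 → 11):
ΔE₁ = |E_11 - E_12|
ΔE₁ = |-0.11244380165 - (-0.09448402778)| = 0.01795977 eV

Second transition (11 → 5):
ΔE₂ = |E_5 - E_11|
ΔE₂ = |-0.54422800000 - (-0.11244380165)| = 0.43178420 eV

Total energy released:
E_total = ΔE₁ + ΔE₂ = 0.01795977 + 0.43178420 = 0.44974 eV

Note: This equals the direct transition 12 → 5: 0.44974 eV ✓
Energy is conserved regardless of the path taken.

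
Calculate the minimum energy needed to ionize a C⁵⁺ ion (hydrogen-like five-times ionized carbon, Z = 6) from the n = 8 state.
7.6532 eV

The ionization energy is the energy needed to remove the electron completely (n → ∞).

For a hydrogen-like ion with Z = 6, E_n = -13.6057 Z² / n² eV.

At n = 8: E_8 = -13.6057 × 6² / 8² = -7.6532063 eV
At n = ∞: E_∞ = 0 eV

Ionization energy = E_∞ - E_8 = 0 - (-7.6532063) = 7.6532063 eV
Ionization energy ≈ 7.6532 eV

This is also called the binding energy of the electron in state n = 8.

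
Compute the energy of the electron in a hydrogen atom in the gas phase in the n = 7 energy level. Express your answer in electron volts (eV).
-0.277667 eV

The energy levels of a hydrogen-like atom are given by:
E_n = -13.6057 eV / n²

For n = 7:
E_7 = -13.6057 eV / 7²
E_7 = -13.6057 eV / 49
E_7 = -0.277667 eV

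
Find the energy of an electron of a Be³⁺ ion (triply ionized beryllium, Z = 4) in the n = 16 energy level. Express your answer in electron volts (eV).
-0.85 eV

The energy levels of a hydrogen-like atom are given by:
E_n = -13.6057 Z² / n² eV  (with Z = 4 for Be³⁺)

For n = 16:
E_16 = -13.6057 × 4² / 16²
E_16 = -13.6057 × 16 / 256
E_16 = -0.85 eV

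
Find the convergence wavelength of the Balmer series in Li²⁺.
40.500673 nm

The series limit corresponds to the transition from n = ∞ to n = 2.
This is the highest energy (shortest wavelength) transition in the Balmer series.

E_∞ = 0 eV
E_2 = -13.6057 × 3² / 2² = -30.61282500 eV

Energy at series limit:
ΔE = E_∞ - E_2 = 0 - (-30.61282500) = 30.61282500 eV
λ = hc/E = 1239.84 eV·nm / 30.61282500 eV = 40.500673 nm

This energy equals the ionization energy from the n = 2 state of Li²⁺.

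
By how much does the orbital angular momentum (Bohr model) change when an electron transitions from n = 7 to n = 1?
6.3274e-34 J·s (or 6ℏ)

In the Bohr model, L_n = nℏ where ℏ = 1.054572e-34 J·s.

L_7 = 7ℏ = 7.382004e-34 J·s
L_1 = 1ℏ = 1.054572e-34 J·s

ΔL = L_7 - L_1 = (7 - 1)ℏ = 6ℏ
ΔL = 6 × 1.054572e-34 J·s = 6.3274e-34 J·s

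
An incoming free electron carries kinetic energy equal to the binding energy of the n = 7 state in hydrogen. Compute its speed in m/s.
3.125e+05 m/s (or 0.10425% of c)

The binding energy at n = 7 for hydrogen is:
E_7 = -13.6057/7² = -0.2776673 eV
|E_7| = 0.2776673 eV

Convert to Joules:
KE = 0.2776673 eV × (1.602177 × 10⁻¹⁹ J/eV) = 4.44872e-20 J

Using KE = ½mv²:
v = √(2·KE/m_e)
v = √(2 × 4.44872e-20 J / 9.10938 × 10⁻³¹ kg)
v = 3.125e+05 m/s

This is approximately 0.10425% the speed of light.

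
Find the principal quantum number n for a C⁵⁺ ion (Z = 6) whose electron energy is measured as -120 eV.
n = 2

The exact energy levels follow E_n = -13.6057 Z² / n² eV with Z = 6.

The measured value (-120 eV) is reported to only 2 significant figures, so we must test candidate n values and see which one matches to that precision.

Candidate energies:
  n = 1:  E = -13.6057 × 6² / 1² = -489.80520 eV
  n = 2:  E = -13.6057 × 6² / 2² = -122.45130 eV  ← matches
  n = 3:  E = -13.6057 × 6² / 3² = -54.42280 eV
  n = 4:  E = -13.6057 × 6² / 4² = -30.61283 eV

Checking against the measurement of -120 eV (2 sig figs), only n = 2 agrees:
E_2 = -122.45130 eV, which rounds to -120 eV ✓

Therefore n = 2.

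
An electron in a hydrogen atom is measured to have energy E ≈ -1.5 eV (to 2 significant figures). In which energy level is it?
n = 3

The exact energy levels follow E_n = -13.6057 eV / n².

The measured value (-1.5 eV) is reported to only 2 significant figures, so we must test candidate n values and see which one matches to that precision.

Candidate energies:
  n = 1:  E = -13.6057/1² = -13.60570 eV
  n = 2:  E = -13.6057/2² = -3.40143 eV
  n = 3:  E = -13.6057/3² = -1.51174 eV  ← matches
  n = 4:  E = -13.6057/4² = -0.85036 eV
  n = 5:  E = -13.6057/5² = -0.54423 eV

Checking against the measurement of -1.5 eV (2 sig figs), only n = 3 agrees:
E_3 = -1.51174 eV, which rounds to -1.5 eV ✓

Therefore n = 3.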